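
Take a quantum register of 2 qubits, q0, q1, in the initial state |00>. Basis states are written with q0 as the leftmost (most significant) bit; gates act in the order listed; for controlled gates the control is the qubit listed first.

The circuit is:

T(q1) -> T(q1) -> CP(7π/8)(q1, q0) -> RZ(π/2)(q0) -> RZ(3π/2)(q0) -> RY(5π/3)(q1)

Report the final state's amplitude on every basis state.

After the circuit, the state carries amplitude sqrt(3)/2 on |00>, -1/2 on |01>, 0 on |10>, 0 on |11>.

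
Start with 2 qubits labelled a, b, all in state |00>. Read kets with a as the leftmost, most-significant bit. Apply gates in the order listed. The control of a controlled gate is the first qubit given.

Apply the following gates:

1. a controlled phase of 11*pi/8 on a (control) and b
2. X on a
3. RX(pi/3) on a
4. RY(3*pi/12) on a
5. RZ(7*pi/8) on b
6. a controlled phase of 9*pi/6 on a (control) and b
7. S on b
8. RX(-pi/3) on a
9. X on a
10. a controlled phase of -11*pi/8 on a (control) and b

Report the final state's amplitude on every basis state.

After the circuit, the state carries amplitude sqrt(sqrt(2)/4 + 1/2)*exp(-7*I*pi/16) - sqrt(3)*I*sqrt(1/2 - sqrt(2)/4)*exp(-7*I*pi/16)/2 on |00>, 0 on |01>, sqrt(2 - sqrt(2))*exp(9*I*pi/16)/4 on |10>, 0 on |11>.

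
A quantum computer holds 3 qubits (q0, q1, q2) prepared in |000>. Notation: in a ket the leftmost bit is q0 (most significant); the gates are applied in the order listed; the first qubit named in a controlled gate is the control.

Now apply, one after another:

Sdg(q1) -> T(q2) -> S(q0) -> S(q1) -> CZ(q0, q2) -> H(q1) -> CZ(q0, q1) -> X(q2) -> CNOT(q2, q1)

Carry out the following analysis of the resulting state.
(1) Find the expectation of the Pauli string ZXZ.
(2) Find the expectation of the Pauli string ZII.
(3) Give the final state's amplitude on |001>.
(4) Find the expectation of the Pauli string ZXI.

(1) The expectation value of ZXZ is -1.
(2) The expectation value of ZII is 1.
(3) The final state's coefficient on |001> equals sqrt(2)/2.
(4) The expectation value of ZXI is 1.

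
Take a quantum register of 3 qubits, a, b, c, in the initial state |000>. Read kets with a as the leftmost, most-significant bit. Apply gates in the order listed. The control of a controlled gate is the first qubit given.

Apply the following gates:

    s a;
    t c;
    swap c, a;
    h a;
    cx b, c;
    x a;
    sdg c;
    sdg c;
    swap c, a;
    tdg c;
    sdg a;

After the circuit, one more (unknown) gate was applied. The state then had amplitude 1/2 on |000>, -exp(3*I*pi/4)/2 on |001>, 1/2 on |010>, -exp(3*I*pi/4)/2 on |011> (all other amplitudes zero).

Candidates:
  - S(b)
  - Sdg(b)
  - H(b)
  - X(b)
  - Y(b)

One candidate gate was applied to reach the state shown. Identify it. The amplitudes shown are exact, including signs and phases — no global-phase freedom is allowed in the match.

The unique candidate consistent with the amplitudes is H(b).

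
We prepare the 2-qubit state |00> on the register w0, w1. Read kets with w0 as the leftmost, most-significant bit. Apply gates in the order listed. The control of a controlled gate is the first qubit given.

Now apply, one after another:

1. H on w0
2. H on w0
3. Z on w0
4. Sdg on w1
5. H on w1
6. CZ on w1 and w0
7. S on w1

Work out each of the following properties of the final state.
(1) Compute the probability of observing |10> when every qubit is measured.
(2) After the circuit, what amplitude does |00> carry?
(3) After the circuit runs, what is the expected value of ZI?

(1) The probability of measuring |10> is 0. Key observation: steps 1-2 multiply out to the identity, so the circuit reduces to the remaining gates.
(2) |00> carries amplitude sqrt(2)/2 in the final state.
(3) In the final state, ZI has expectation 1.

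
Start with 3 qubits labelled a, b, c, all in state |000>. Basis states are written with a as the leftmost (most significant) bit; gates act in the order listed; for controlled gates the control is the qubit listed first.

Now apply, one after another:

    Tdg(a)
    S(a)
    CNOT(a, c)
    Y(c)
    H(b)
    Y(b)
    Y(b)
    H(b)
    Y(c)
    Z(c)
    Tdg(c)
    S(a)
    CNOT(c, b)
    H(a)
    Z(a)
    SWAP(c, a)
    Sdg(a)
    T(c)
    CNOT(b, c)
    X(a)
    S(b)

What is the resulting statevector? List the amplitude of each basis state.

The resulting statevector has amplitude sqrt(2)/2 on |100>, -sqrt(2)*exp(I*pi/4)/2 on |101>, and 0 on every other basis state. Key observation: steps 4-9 multiply out to the identity, so the circuit reduces to the remaining gates.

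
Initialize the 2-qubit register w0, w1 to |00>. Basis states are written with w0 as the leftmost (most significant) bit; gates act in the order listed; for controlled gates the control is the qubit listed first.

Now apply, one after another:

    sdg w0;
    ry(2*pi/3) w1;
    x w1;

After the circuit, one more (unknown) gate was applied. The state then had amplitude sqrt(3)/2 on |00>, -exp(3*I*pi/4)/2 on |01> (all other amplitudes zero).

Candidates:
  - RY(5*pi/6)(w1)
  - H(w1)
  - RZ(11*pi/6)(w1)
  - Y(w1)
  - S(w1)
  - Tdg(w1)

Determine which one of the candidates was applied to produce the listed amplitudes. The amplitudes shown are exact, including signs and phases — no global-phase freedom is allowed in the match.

The unique candidate consistent with the amplitudes is Tdg(w1).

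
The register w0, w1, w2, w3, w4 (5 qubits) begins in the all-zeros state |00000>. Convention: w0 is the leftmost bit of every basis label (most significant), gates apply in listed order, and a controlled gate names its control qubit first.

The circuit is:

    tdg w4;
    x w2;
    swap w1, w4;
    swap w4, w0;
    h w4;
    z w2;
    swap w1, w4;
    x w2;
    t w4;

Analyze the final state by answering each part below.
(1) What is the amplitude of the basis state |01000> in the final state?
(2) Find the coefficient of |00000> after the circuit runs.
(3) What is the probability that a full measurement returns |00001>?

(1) The final state's coefficient on |01000> equals -sqrt(2)/2.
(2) The final state's coefficient on |00000> equals -sqrt(2)/2.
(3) Outcome |00001> occurs with probability 0.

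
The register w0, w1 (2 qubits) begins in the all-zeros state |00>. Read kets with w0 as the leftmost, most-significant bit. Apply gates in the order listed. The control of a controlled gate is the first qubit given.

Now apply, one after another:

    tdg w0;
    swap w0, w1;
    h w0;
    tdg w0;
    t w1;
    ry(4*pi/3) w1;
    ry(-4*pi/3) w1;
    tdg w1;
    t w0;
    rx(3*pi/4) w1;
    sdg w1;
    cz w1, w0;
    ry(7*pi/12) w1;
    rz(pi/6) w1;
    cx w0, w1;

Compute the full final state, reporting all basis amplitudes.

After the circuit, the state carries amplitude (-sqrt(3) - 1)*exp(11*I*pi/12)/4 on |00>, (1 - sqrt(3))*exp(I*pi/12)/4 on |01>, sqrt(6)*exp(I*pi/12)/4 on |10>, sqrt(2)*exp(11*I*pi/12)/4 on |11>. Key observation: the block from step 4 through step 9 cancels to the identity and can be dropped.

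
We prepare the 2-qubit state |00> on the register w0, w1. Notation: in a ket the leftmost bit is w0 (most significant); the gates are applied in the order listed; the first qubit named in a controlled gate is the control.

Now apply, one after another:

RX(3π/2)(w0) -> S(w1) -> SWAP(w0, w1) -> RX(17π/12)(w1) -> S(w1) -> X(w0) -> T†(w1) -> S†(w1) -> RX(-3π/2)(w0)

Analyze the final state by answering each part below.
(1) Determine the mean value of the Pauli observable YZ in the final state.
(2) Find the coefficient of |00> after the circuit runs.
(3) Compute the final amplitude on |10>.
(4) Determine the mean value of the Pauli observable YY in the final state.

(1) In the final state, YZ has expectation -sqrt(6)/4 - sqrt(2)/4.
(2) The final state's coefficient on |00> equals I*(-sqrt(sqrt(2) + 2)/8 - sqrt(6 - 3*sqrt(2))/8 - sqrt(2 - sqrt(2))/8 + sqrt(3*sqrt(2) + 6)/8).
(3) The amplitude on |10> is -sqrt(3*sqrt(2) + 6)/8 + sqrt(2 - sqrt(2))/8 + sqrt(6 - 3*sqrt(2))/8 + sqrt(sqrt(2) + 2)/8.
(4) The observable YY averages to 1/4 - sqrt(3)/4.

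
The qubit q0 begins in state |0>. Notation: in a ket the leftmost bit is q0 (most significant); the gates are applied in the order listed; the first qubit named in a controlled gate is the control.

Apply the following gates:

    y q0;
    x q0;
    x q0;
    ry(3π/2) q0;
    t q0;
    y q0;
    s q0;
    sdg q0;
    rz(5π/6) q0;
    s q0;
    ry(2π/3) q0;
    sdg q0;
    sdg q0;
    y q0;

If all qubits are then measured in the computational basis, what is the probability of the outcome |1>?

The probability of measuring |1> is -3*sqrt(2)/16 - sqrt(6)/16 + 1/2. Key observation: steps 7-8 multiply out to the identity, so the circuit reduces to the remaining gates.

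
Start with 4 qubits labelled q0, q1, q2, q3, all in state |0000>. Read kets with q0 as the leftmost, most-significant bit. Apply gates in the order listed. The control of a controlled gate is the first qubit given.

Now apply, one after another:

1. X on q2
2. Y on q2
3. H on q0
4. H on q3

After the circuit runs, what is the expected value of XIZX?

In the final state, XIZX has expectation 1.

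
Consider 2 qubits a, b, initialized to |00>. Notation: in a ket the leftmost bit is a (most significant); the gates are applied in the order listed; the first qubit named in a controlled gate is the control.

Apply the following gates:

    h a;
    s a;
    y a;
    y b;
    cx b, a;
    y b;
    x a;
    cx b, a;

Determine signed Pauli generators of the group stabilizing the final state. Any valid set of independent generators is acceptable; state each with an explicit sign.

The stabilizer group can be generated by +YI, +IZ, among other valid generating sets.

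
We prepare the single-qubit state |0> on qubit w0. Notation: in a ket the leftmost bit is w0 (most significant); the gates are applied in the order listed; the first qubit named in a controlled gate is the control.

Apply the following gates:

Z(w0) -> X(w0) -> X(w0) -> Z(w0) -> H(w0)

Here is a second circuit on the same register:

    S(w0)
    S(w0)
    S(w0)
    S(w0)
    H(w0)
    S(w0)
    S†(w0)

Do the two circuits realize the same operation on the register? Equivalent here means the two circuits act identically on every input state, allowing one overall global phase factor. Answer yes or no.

Yes, they are equivalent — the unitaries differ by at most a global phase.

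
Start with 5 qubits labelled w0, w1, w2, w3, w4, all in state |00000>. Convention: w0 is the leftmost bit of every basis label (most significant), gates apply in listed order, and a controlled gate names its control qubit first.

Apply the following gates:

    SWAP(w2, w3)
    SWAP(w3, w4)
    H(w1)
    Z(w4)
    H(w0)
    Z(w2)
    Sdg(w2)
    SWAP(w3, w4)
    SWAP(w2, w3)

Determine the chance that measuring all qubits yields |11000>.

Outcome |11000> occurs with probability 1/4.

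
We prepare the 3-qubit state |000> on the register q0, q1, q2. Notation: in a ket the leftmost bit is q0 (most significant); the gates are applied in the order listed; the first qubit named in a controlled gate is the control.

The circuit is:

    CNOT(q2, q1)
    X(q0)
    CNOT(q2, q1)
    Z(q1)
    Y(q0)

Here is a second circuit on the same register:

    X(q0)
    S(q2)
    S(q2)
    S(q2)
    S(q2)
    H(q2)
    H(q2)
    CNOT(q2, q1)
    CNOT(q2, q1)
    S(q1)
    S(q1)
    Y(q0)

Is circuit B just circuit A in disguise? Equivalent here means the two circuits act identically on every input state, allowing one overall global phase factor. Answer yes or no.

Yes, they are equivalent — the unitaries differ by at most a global phase.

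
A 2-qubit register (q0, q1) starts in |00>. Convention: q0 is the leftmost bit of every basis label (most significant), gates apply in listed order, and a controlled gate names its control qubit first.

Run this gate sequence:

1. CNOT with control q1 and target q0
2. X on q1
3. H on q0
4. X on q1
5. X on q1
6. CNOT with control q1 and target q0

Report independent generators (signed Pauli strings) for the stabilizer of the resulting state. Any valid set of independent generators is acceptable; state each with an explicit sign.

One valid set of independent stabilizer generators is +XI, -IZ (any independent generating set of the same group is equally correct).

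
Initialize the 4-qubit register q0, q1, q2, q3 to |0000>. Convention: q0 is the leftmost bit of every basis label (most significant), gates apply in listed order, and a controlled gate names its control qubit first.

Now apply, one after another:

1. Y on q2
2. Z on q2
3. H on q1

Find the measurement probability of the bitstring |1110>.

The probability of measuring |1110> is 0.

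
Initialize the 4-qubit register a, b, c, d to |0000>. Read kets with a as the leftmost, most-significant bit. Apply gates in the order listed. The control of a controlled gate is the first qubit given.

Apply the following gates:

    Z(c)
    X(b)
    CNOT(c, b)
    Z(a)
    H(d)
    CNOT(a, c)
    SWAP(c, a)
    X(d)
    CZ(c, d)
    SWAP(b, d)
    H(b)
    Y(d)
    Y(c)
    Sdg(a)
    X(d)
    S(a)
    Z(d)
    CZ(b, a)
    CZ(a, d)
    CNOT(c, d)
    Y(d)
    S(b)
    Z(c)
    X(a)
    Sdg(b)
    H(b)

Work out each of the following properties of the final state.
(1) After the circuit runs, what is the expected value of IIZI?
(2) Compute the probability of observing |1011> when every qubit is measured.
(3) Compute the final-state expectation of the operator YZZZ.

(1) The observable IIZI averages to -1.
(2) A full measurement returns |1011> with probability 1/2.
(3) The observable YZZZ averages to 0.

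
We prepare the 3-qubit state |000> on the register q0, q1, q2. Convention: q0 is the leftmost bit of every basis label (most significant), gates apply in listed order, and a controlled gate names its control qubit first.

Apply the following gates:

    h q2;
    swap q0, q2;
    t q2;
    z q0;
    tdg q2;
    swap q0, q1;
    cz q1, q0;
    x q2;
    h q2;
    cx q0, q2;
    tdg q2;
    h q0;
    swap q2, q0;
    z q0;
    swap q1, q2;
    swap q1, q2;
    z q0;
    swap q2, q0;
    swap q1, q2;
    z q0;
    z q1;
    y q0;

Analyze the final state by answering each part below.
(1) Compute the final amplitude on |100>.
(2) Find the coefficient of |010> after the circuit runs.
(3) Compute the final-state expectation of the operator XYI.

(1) The amplitude on |100> is sqrt(2)*I/4.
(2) |010> carries amplitude sqrt(2)*exp(I*pi/4)/4 in the final state.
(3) In the final state, XYI has expectation -sqrt(2)/2.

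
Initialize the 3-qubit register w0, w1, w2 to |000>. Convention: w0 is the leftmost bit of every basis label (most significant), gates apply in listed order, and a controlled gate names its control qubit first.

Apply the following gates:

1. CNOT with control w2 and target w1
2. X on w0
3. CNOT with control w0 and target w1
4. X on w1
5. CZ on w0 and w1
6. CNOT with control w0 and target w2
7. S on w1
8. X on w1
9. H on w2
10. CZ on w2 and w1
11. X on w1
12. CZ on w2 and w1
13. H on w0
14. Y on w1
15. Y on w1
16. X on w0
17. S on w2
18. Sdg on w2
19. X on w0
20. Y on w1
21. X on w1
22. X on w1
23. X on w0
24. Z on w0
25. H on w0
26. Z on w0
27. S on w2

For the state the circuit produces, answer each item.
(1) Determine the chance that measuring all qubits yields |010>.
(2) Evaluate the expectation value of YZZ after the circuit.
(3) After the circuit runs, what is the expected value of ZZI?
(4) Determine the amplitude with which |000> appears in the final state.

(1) Outcome |010> occurs with probability 1/2.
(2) The observable YZZ averages to 0.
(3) The observable ZZI averages to -1.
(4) The amplitude on |000> is 0.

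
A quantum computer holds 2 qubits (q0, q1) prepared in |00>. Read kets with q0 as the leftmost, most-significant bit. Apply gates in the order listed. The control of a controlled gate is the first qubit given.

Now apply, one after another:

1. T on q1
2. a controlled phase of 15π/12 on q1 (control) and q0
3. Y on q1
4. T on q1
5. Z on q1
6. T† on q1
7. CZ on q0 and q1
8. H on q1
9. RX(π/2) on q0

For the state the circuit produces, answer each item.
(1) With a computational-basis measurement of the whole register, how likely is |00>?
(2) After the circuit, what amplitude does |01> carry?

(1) A full measurement returns |00> with probability 1/4.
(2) |01> carries amplitude I/2 in the final state.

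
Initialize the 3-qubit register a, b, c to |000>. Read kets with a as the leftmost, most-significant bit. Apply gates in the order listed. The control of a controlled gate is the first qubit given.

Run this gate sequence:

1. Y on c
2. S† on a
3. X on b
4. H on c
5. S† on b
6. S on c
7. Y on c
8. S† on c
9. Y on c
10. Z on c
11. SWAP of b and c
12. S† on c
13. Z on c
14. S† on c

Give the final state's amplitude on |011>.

The amplitude on |011> is sqrt(2)*I/2.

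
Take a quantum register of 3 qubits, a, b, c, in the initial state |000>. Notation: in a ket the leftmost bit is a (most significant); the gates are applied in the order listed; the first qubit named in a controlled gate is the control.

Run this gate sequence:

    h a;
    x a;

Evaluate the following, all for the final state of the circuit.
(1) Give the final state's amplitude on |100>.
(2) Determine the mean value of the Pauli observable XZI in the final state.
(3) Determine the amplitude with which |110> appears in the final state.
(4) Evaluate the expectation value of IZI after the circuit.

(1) |100> carries amplitude sqrt(2)/2 in the final state.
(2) In the final state, XZI has expectation 1.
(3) The amplitude on |110> is 0.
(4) The observable IZI averages to 1.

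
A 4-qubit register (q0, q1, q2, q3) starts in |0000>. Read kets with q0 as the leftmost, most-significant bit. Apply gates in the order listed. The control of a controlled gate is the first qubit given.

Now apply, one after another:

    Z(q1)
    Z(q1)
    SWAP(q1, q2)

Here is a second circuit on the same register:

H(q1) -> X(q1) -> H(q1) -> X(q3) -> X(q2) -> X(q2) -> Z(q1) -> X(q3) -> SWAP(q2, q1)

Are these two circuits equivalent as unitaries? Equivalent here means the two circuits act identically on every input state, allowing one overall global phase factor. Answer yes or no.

Yes: on every input state the two circuits agree up to one overall phase factor.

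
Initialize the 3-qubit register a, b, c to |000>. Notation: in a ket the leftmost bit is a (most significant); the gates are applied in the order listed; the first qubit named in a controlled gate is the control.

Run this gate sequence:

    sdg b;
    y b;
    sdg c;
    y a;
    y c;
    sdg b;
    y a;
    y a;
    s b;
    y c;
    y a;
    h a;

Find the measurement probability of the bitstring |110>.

The probability of measuring |110> is 1/2. Key observation: the block from step 4 through step 11 cancels to the identity and can be dropped.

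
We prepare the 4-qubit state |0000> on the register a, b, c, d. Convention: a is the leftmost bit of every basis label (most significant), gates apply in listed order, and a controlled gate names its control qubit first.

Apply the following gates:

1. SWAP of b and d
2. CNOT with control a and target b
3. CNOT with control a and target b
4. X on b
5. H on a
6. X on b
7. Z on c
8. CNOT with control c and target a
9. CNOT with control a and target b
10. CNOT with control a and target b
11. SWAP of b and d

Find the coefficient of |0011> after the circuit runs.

The final state's coefficient on |0011> equals 0.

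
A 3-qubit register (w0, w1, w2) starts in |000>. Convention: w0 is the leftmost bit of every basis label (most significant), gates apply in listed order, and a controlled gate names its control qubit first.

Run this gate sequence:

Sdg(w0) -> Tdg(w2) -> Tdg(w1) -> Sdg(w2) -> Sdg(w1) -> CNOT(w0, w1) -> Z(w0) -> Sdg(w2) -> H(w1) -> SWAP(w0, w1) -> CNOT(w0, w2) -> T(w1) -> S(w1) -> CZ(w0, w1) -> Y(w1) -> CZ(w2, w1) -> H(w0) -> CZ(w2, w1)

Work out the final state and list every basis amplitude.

The final amplitudes are 0 on |000>, 0 on |001>, I/2 on |010>, I/2 on |011>, 0 on |100>, 0 on |101>, I/2 on |110>, -I/2 on |111>.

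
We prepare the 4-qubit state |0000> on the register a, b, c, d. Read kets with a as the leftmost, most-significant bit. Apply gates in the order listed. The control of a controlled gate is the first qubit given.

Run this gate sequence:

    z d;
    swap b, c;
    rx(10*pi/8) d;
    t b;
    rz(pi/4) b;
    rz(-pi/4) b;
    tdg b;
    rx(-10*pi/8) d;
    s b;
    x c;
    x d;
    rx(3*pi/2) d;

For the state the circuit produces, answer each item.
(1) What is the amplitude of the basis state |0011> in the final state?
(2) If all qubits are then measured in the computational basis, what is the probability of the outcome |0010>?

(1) |0011> carries amplitude -sqrt(2)/2 in the final state.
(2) Outcome |0010> occurs with probability 1/2.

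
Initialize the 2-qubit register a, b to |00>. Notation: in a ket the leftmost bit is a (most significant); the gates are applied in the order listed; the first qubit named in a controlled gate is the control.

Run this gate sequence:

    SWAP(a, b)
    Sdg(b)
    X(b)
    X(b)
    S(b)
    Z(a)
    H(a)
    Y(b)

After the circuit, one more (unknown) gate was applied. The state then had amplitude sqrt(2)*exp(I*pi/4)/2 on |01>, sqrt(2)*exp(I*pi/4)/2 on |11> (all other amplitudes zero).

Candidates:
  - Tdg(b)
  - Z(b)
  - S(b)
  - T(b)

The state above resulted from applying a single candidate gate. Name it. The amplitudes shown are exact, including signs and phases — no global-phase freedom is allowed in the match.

It was Tdg(b) that produced the state shown. Key observation: steps 2-5 multiply out to the identity, so the circuit reduces to the remaining gates.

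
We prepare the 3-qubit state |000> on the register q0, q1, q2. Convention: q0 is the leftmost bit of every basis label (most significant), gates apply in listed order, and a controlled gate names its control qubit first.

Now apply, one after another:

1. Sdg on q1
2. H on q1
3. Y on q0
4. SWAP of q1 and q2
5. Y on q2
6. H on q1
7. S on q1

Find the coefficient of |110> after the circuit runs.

|110> carries amplitude I/2 in the final state.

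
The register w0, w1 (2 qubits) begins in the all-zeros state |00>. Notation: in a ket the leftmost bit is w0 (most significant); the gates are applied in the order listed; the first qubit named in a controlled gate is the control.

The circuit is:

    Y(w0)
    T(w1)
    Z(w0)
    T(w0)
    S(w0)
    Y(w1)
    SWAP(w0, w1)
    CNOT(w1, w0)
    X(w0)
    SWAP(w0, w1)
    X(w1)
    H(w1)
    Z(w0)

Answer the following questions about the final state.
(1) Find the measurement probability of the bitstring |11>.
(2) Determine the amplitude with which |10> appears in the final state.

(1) The probability of measuring |11> is 1/2.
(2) The final state's coefficient on |10> equals -sqrt(2)*exp(3*I*pi/4)/2.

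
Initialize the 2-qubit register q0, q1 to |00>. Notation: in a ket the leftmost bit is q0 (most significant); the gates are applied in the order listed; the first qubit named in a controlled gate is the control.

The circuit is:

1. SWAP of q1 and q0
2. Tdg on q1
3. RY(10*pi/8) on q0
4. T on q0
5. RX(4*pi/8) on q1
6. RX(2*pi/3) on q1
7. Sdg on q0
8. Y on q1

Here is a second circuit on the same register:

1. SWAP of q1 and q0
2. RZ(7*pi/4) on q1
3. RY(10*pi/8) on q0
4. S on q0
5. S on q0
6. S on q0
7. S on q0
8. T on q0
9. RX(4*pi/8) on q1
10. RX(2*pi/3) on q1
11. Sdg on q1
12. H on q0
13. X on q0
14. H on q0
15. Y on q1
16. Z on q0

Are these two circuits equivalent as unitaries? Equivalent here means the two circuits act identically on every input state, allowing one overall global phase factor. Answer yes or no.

No, they are not equivalent — no single phase factor reconciles the two unitaries.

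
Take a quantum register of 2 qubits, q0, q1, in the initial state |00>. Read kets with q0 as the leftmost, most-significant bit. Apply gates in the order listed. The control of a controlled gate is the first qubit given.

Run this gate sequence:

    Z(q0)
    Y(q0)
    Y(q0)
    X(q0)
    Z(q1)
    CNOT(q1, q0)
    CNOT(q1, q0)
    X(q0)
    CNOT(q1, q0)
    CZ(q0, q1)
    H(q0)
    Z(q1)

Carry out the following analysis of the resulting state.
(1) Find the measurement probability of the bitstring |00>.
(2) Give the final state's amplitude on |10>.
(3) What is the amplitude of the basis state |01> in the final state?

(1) The probability of measuring |00> is 1/2.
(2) The amplitude on |10> is sqrt(2)/2.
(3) The final state's coefficient on |01> equals 0.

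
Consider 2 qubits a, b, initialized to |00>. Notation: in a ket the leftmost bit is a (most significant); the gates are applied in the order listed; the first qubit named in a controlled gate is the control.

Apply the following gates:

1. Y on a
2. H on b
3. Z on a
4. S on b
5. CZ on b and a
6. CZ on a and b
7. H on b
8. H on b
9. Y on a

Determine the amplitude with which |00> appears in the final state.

The amplitude on |00> is -sqrt(2)/2.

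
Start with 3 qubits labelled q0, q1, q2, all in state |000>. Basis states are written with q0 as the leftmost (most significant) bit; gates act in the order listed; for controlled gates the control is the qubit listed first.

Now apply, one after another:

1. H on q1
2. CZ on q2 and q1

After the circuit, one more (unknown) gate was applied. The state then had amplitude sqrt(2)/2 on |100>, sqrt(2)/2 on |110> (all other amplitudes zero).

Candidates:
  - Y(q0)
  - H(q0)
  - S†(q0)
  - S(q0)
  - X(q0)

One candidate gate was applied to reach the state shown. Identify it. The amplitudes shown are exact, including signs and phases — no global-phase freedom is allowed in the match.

The applied gate was X(q0).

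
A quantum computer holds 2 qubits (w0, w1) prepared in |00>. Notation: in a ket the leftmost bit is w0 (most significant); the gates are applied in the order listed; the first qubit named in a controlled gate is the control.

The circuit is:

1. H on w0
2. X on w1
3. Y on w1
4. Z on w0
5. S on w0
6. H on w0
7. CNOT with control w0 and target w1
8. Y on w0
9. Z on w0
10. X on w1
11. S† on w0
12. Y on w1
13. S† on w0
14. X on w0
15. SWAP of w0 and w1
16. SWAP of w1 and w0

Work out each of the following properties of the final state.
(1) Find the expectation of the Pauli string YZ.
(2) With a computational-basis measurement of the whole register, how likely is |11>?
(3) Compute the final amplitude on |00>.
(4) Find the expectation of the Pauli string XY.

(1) The observable YZ averages to 0.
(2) The probability of measuring |11> is 1/2.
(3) The amplitude on |00> is -1/2 - I/2.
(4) The observable XY averages to 1.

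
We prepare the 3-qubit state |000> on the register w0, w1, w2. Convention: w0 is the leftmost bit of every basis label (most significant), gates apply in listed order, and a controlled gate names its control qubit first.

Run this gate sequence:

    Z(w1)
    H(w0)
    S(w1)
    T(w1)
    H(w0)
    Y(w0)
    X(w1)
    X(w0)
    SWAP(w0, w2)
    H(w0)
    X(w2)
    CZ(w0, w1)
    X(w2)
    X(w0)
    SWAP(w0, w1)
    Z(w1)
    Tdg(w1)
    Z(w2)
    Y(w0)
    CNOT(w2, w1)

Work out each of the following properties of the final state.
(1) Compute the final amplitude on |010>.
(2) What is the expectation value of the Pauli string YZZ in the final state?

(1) The amplitude on |010> is sqrt(2)*exp(3*I*pi/4)/2.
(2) In the final state, YZZ has expectation 0.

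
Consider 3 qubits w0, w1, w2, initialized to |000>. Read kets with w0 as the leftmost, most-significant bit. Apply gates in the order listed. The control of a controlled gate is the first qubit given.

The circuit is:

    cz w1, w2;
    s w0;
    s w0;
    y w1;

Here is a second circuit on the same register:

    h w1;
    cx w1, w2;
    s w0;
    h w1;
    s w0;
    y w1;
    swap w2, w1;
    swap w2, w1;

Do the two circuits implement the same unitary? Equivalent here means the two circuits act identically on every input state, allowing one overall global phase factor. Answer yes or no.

No: there is an input state on which the two circuits produce genuinely different outputs (not merely differing by a phase).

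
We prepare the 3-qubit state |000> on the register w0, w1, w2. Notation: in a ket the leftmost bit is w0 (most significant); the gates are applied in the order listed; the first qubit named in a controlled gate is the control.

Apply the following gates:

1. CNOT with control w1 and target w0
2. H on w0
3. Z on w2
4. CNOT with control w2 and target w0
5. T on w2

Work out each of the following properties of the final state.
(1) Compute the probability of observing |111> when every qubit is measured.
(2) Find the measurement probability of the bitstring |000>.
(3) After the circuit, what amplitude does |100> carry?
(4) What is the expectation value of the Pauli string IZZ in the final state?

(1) The probability of measuring |111> is 0.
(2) A full measurement returns |000> with probability 1/2.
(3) |100> carries amplitude sqrt(2)/2 in the final state.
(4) The observable IZZ averages to 1.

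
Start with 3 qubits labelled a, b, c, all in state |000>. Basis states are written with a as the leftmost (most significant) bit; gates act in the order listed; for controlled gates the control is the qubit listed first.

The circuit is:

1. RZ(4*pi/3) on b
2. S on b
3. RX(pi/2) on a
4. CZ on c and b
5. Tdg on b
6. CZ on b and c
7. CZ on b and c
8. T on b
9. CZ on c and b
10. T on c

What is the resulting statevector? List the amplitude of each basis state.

The resulting statevector has amplitude -sqrt(2)*exp(I*pi/3)/2 on |000>, sqrt(2)*exp(5*I*pi/6)/2 on |100>, and 0 on every other basis state.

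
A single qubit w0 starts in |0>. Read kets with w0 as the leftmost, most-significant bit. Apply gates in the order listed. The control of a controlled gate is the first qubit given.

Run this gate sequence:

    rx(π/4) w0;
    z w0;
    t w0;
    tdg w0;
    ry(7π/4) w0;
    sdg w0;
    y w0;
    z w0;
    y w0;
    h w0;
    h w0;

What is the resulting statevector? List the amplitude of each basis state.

The final amplitudes are (1 - I)*(sqrt(2) + 2*I)/4 on |0>, sqrt(2)*(-1 - I)/4 on |1>.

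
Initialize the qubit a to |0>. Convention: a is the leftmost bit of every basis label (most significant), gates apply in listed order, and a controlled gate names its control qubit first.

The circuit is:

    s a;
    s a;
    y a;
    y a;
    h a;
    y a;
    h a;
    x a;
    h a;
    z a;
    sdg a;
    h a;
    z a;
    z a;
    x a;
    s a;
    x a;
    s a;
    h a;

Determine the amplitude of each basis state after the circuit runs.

After the circuit, the state carries amplitude sqrt(2)/2 on |0>, sqrt(2)*I/2 on |1>.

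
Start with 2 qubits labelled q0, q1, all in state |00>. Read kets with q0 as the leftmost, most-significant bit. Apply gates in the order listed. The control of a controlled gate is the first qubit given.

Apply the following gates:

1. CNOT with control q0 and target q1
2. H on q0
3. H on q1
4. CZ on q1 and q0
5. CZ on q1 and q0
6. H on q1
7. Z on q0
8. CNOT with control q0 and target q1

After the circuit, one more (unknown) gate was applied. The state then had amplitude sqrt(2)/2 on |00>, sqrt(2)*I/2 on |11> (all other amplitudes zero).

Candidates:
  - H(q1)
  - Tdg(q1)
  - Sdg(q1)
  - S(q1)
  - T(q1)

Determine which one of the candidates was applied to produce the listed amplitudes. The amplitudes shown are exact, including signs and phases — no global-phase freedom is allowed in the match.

It was Sdg(q1) that produced the state shown. Key observation: the block from step 3 through step 6 cancels to the identity and can be dropped.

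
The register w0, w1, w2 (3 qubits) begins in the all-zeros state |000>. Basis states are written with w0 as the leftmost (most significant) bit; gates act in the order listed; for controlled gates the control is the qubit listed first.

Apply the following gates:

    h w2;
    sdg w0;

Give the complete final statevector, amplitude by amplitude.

The resulting statevector has amplitude sqrt(2)/2 on |000>, sqrt(2)/2 on |001>, and 0 on every other basis state.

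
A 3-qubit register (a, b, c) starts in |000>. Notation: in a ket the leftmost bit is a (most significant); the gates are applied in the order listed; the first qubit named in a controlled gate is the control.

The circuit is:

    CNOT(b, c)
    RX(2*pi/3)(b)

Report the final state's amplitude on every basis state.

The resulting statevector has amplitude 1/2 on |000>, -sqrt(3)*I/2 on |010>, and 0 on every other basis state.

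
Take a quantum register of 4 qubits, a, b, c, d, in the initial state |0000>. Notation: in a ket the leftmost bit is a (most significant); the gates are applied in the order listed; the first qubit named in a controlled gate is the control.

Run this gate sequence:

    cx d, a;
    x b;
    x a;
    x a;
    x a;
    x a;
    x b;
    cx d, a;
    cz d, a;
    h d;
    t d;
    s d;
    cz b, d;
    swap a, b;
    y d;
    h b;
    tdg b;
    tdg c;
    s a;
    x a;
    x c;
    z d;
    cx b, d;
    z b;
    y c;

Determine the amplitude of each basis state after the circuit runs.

After the circuit, the state carries amplitude -exp(3*I*pi/4)/2 on |1000>, -1/2 on |1001>, -exp(3*I*pi/4)/2 on |1100>, I/2 on |1101>, and 0 on every other basis state.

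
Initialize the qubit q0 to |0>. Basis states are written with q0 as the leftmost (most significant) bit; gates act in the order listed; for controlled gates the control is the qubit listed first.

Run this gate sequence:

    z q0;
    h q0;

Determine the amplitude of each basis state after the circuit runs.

The final amplitudes are sqrt(2)/2 on |0>, sqrt(2)/2 on |1>.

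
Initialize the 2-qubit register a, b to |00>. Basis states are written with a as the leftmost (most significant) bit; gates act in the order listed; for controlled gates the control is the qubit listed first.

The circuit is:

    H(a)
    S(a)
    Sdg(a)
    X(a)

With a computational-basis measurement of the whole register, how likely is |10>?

A full measurement returns |10> with probability 1/2.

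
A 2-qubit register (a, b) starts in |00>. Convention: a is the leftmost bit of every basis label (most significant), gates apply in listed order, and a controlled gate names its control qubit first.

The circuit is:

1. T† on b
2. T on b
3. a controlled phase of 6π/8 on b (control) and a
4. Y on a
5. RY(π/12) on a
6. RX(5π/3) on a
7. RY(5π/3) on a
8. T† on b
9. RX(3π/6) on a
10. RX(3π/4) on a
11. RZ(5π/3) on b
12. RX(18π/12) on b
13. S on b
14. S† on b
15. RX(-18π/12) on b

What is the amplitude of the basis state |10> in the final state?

The amplitude on |10> is (-sqrt(6) - 2 + sqrt(2) - 2*I - sqrt(2)*I + sqrt(6)*I)*exp(I*pi/6)/16. Key observation: gates 12-15 undo each other exactly, leaving only the rest of the circuit to track.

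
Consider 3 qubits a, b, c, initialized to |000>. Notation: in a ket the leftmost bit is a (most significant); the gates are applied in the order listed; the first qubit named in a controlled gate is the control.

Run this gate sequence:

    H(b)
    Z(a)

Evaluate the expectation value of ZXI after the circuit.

The expectation value of ZXI is 1.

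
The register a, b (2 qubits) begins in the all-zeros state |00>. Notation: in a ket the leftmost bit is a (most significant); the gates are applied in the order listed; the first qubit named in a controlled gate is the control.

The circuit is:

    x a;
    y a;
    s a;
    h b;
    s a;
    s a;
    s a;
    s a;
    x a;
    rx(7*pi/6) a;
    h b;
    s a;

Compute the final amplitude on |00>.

|00> carries amplitude -sqrt(6)/4 - sqrt(2)/4 in the final state. Key observation: steps 5-8 multiply out to the identity, so the circuit reduces to the remaining gates.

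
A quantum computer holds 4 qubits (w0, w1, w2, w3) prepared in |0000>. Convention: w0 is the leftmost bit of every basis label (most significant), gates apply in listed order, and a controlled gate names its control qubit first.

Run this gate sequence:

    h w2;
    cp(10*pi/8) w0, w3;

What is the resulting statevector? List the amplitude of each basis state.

The resulting statevector has amplitude sqrt(2)/2 on |0000>, sqrt(2)/2 on |0010>, and 0 on every other basis state.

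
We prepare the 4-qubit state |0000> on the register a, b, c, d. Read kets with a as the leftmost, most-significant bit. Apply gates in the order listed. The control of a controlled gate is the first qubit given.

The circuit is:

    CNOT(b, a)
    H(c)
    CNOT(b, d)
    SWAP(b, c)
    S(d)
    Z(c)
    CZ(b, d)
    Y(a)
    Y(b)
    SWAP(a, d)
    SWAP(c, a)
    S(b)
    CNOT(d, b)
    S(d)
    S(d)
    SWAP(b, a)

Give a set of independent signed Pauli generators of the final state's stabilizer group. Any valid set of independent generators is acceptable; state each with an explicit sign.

One valid set of independent stabilizer generators is +YIII, +IZII, +IIZI, -IIIZ (any independent generating set of the same group is equally correct).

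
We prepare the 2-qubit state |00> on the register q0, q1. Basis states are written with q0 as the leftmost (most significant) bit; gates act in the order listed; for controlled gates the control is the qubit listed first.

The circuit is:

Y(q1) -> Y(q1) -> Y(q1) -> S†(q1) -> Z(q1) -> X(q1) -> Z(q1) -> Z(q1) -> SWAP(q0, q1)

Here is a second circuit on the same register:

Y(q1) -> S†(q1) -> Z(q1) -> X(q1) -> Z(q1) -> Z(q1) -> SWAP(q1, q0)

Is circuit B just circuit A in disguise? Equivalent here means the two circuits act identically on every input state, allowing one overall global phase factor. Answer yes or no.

Yes: on every input state the two circuits agree up to one overall phase factor.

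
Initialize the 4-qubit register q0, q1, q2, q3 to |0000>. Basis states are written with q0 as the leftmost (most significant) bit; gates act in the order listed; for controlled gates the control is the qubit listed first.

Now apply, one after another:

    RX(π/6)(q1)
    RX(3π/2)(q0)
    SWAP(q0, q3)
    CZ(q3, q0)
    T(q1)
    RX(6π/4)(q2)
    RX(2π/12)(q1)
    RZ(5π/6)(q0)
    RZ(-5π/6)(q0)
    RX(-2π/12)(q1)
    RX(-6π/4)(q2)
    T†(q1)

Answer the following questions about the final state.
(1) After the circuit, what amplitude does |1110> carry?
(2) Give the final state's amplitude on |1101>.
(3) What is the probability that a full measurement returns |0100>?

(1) The final state's coefficient on |1110> equals 0. Key observation: gates 5-12 undo each other exactly, leaving only the rest of the circuit to track.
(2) |1101> carries amplitude 0 in the final state.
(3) Outcome |0100> occurs with probability 1/4 - sqrt(3)/8.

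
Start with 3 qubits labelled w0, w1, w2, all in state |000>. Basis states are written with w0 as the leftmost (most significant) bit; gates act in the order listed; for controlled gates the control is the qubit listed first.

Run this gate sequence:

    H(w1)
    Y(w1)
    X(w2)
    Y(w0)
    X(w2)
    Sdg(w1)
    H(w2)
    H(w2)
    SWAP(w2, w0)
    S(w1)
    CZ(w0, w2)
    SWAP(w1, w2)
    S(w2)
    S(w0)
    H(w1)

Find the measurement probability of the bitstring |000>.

The probability of measuring |000> is 1/4.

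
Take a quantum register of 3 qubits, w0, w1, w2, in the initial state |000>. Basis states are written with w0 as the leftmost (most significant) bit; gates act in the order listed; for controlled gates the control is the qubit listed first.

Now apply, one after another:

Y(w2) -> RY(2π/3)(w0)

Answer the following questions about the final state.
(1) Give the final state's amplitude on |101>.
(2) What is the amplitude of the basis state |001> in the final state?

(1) The final state's coefficient on |101> equals sqrt(3)*I/2.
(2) The amplitude on |001> is I/2.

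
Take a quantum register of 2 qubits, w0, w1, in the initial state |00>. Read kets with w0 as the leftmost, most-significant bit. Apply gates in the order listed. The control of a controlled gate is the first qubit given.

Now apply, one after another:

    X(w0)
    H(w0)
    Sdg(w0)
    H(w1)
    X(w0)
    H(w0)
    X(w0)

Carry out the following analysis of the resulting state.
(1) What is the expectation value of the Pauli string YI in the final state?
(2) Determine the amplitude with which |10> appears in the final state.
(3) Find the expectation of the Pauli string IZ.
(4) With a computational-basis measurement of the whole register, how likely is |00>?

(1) The observable YI averages to -1.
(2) The amplitude on |10> is sqrt(2)*(1 + I)/4.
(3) The expectation value of IZ is 0.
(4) Outcome |00> occurs with probability 1/4.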